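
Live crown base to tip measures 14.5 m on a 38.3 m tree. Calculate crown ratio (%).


Formula: Crown Ratio = (Crown Length / Total Height) * 100
CR = (14.5 m / 38.3 m) * 100
CR = 0.3786 * 100 = 37.9%

37.9


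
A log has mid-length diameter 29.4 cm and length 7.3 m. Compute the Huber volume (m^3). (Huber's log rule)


Huber: V = Am * L,  Am = pi*(Dm/200)^2
Am = pi*(29.4/200)^2 = 0.067887 m^2
V = 0.067887*7.3 = 0.4956 m^3

0.4956


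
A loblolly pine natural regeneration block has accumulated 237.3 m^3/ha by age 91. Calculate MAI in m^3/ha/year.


Formula: MAI = Total Volume / Stand Age
MAI = 237.3 m^3/ha / 91 years
MAI = 2.61 m^3/ha/year

2.61


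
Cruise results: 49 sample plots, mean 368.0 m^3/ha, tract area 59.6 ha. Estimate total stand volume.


Formula: Total Volume = Mean Volume per ha * Total Area
Total Volume = 368.0 m^3/ha * 59.6 ha
Total Volume = 21933 m^3

21933


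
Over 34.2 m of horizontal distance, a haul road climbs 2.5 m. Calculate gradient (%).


Formula: Gradient = rise / run * 100
Gradient = 2.5 / 34.2 * 100 = 7.3%

7.3


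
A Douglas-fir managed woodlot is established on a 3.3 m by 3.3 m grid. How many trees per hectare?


Formula: TPH = 10000 m^2/ha / (spacing_x * spacing_y)
Area per tree = 3.3 m * 3.3 m = 10.89 m^2
TPH = 10000 / 10.89 = 918 trees/ha

918


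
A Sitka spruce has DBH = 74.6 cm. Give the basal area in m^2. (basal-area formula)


Formula: BA = pi * (DBH/2)^2 / 10000  (cm^2 to m^2)
Radius = DBH/2 = 74.6/2 = 37.3 cm
BA = pi * 37.3^2 / 10000
   = 4370.8664 cm^2 / 10000
   = 0.4371 m^2

0.4371


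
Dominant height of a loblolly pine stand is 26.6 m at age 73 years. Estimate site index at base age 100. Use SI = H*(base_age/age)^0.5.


Formula: SI = H_dom * (base_age / age)^0.5
Age ratio = 100 / 73 = 1.36986
sqrt(age_ratio) = 1.17041
SI = 26.6 * 1.17041 = 31.1 m

31.1


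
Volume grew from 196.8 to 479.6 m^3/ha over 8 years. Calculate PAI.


Formula: PAI = (V_T2 - V_T1) / (T2 - T1)
Volume increment = 479.6 - 196.8 = 282.8 m^3/ha
PAI = 282.8 / 8 = 35.35 m^3/ha/year

35.35


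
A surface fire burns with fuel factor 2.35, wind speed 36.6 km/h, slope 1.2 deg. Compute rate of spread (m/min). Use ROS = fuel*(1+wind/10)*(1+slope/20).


Formula: ROS = fuel * (1 + wind/10) * (1 + slope/20)
Wind factor = 1 + 36.6/10 = 4.66
Slope factor = 1 + 1.2/20 = 1.06
ROS = 2.35 * 4.66 * 1.06 = 11.61 m/min

11.61


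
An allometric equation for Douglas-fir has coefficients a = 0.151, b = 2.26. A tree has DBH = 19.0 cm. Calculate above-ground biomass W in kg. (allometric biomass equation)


Formula: W = a * DBH^b  (allometric power law)
DBH^b = 19.0^2.26 = 776.217
W = 0.151 * 776.217 = 117.2 kg

117.2


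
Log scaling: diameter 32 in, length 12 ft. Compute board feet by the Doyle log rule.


Doyle: BF = (D - 4)^2 * L / 16
Adjusted diameter = 32 - 4 = 28 in
(D-4)^2 = 28^2 = 784
BF = 784 * 12 / 16 = 588 BF

588


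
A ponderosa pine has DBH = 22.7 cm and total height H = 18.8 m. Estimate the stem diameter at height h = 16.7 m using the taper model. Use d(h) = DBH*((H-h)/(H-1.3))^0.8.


Taper: d(h) = DBH * ((H - h) / (H - 1.3))^0.8
Numerator = H - h = 18.8 - 16.7 = 2.1 m
Denominator = H - 1.3 = 18.8 - 1.3 = 17.5 m
Ratio = 2.1 / 17.5 = 0.12
d = 22.7 * 0.12^0.8 = 4.2 cm

4.2


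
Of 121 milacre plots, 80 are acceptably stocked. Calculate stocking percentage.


Formula: Stocking % = stocked plots / total plots * 100
Stocking = 80 / 121 * 100
Stocking = 0.6612 * 100 = 66.1%

66.1


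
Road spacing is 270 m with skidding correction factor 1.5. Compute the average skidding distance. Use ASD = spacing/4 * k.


Formula: ASD = (spacing / 4) * correction
Uncorrected distance = spacing / 4 = 270 / 4 = 67.5 m
ASD = 67.5 * 1.5 = 101 m

101


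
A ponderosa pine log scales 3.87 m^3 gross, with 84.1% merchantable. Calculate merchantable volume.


Formula: MV = V_total * (merchantable_pct / 100)
Merchantable fraction = 84.1% / 100 = 0.841
MV = 3.87 m^3 * 0.841 = 3.255 m^3

3.255


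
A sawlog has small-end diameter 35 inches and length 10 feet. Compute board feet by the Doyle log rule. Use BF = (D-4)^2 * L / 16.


Doyle: BF = (D - 4)^2 * L / 16
Adjusted diameter = 35 - 4 = 31 in
(D-4)^2 = 31^2 = 961
BF = 961 * 10 / 16 = 601 BF

601


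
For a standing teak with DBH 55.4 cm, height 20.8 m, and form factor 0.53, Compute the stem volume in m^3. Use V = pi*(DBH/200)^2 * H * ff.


Formula: V = pi * (DBH/200)^2 * H * ff
Radius = DBH/200 = 55.4/200 = 0.277 m
Radius^2 = 0.277^2 = 0.076729 m^2
V = pi * 0.076729 * 20.8 * 0.53
V = 2.657 m^3

2.657


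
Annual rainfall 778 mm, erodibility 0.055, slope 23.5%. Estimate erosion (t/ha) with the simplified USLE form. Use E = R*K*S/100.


Formula: E = R * K * S / 100  (simplified USLE)
R * K = 778 * 0.055 = 42.79
E = 42.79 * 23.5 / 100 = 10.06 t/ha

10.06


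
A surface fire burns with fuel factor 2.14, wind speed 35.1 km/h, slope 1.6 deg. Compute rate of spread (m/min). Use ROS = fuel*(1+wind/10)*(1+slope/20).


Formula: ROS = fuel * (1 + wind/10) * (1 + slope/20)
Wind factor = 1 + 35.1/10 = 4.51
Slope factor = 1 + 1.6/20 = 1.08
ROS = 2.14 * 4.51 * 1.08 = 10.42 m/min

10.42


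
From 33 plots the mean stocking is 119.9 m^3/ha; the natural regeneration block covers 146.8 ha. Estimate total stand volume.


Formula: Total Volume = Mean Volume per ha * Total Area
Total Volume = 119.9 m^3/ha * 146.8 ha
Total Volume = 17601 m^3

17601


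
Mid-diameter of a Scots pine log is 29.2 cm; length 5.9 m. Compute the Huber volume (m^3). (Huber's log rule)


Huber: V = Am * L,  Am = pi*(Dm/200)^2
Am = pi*(29.2/200)^2 = 0.066966 m^2
V = 0.066966*5.9 = 0.3951 m^3

0.3951


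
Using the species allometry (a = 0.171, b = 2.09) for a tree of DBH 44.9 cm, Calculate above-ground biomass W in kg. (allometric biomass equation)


Formula: W = a * DBH^b  (allometric power law)
DBH^b = 44.9^2.09 = 2839.1926
W = 0.171 * 2839.1926 = 485.5 kg

485.5


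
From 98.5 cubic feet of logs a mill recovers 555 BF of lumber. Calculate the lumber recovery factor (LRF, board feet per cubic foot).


Formula: LRF = Lumber Output (BF) / Log Input (ft^3)
LRF = 555 BF / 98.5 ft^3
LRF = 5.63 BF/ft^3

5.63


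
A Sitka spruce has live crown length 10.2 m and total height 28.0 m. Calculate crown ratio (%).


Formula: Crown Ratio = (Crown Length / Total Height) * 100
CR = (10.2 m / 28.0 m) * 100
CR = 0.3643 * 100 = 36.4%

36.4


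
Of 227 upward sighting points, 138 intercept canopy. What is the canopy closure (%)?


Formula: Canopy closure = covered points / total points * 100
Closure = 138 / 227 * 100
Closure = 0.6079 * 100 = 60.8%

60.8


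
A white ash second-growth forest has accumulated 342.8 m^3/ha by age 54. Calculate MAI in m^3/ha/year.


Formula: MAI = Total Volume / Stand Age
MAI = 342.8 m^3/ha / 54 years
MAI = 6.35 m^3/ha/year

6.35


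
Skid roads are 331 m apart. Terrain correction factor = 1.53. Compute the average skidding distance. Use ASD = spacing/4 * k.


Formula: ASD = (spacing / 4) * correction
Uncorrected distance = spacing / 4 = 331 / 4 = 82.75 m
ASD = 82.75 * 1.53 = 127 m

127


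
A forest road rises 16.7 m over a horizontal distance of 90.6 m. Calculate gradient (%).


Formula: Gradient = rise / run * 100
Gradient = 16.7 / 90.6 * 100 = 18.4%

18.4


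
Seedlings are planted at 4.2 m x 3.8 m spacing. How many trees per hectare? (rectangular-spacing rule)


Formula: TPH = 10000 m^2/ha / (spacing_x * spacing_y)
Area per tree = 4.2 m * 3.8 m = 15.96 m^2
TPH = 10000 / 15.96 = 627 trees/ha

627


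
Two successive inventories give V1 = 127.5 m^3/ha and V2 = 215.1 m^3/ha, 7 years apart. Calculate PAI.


Formula: PAI = (V_T2 - V_T1) / (T2 - T1)
Volume increment = 215.1 - 127.5 = 87.6 m^3/ha
PAI = 87.6 / 7 = 12.51 m^3/ha/year

12.51


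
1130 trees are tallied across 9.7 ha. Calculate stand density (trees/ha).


Formula: Stand Density = N_trees / Area_ha
Density = 1130 trees / 9.7 ha
Density = 116 trees/ha

116


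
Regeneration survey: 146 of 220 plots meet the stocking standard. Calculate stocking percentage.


Formula: Stocking % = stocked plots / total plots * 100
Stocking = 146 / 220 * 100
Stocking = 0.6636 * 100 = 66.4%

66.4


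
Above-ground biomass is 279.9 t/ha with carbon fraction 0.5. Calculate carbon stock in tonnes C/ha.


Formula: Carbon Stock = Biomass * Carbon Fraction
C = 279.9 t/ha * 0.5
C = 140.0 t C/ha

140.0


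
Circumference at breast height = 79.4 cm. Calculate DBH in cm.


Formula: DBH = C / pi
DBH = 79.4 / pi
pi = 3.14159...
DBH = 25.3 cm

25.3


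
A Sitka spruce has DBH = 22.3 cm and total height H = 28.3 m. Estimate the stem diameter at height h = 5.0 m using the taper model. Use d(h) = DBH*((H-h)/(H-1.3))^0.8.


Taper: d(h) = DBH * ((H - h) / (H - 1.3))^0.8
Numerator = H - h = 28.3 - 5.0 = 23.3 m
Denominator = H - 1.3 = 28.3 - 1.3 = 27.0 m
Ratio = 23.3 / 27.0 = 0.86296
d = 22.3 * 0.86296^0.8 = 19.8 cm

19.8


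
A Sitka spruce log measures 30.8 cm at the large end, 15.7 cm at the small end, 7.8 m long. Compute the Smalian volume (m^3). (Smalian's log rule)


Smalian: V = (A1 + A2)/2 * L,  A = pi*(D/200)^2
A1 = pi*(30.8/200)^2 = 0.074506 m^2
A2 = pi*(15.7/200)^2 = 0.019359 m^2
V = (0.074506+0.019359)/2*7.8 = 0.3661 m^3

0.3661


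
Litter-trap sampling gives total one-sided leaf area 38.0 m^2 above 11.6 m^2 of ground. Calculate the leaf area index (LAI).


Formula: LAI = total leaf area / ground area  (dimensionless)
LAI = 38.0 m^2 / 11.6 m^2
LAI = 3.28

3.28


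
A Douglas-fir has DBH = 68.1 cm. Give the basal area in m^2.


Formula: BA = pi * (DBH/2)^2 / 10000  (cm^2 to m^2)
Radius = DBH/2 = 68.1/2 = 34.05 cm
BA = pi * 34.05^2 / 10000
   = 3642.3704 cm^2 / 10000
   = 0.3642 m^2

0.3642


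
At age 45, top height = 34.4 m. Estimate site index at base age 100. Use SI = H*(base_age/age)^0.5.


Formula: SI = H_dom * (base_age / age)^0.5
Age ratio = 100 / 45 = 2.22222
sqrt(age_ratio) = 1.49071
SI = 34.4 * 1.49071 = 51.3 m

51.3


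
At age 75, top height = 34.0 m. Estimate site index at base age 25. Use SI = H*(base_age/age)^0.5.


Formula: SI = H_dom * (base_age / age)^0.5
Age ratio = 25 / 75 = 0.33333
sqrt(age_ratio) = 0.57735
SI = 34.0 * 0.57735 = 19.6 m

19.6


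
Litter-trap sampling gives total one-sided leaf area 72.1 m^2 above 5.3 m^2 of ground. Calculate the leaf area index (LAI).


Formula: LAI = total leaf area / ground area  (dimensionless)
LAI = 72.1 m^2 / 5.3 m^2
LAI = 13.6

13.6


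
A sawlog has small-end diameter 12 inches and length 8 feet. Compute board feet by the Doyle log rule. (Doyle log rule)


Doyle: BF = (D - 4)^2 * L / 16
Adjusted diameter = 12 - 4 = 8 in
(D-4)^2 = 8^2 = 64
BF = 64 * 8 / 16 = 32 BF

32


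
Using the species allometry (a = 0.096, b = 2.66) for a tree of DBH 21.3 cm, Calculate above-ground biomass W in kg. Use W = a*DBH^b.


Formula: W = a * DBH^b  (allometric power law)
DBH^b = 21.3^2.66 = 3415.7789
W = 0.096 * 3415.7789 = 327.9 kg

327.9


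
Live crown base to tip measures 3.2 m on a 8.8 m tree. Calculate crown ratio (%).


Formula: Crown Ratio = (Crown Length / Total Height) * 100
CR = (3.2 m / 8.8 m) * 100
CR = 0.3636 * 100 = 36.4%

36.4


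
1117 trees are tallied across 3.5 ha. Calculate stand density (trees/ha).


Formula: Stand Density = N_trees / Area_ha
Density = 1117 trees / 3.5 ha
Density = 319 trees/ha

319


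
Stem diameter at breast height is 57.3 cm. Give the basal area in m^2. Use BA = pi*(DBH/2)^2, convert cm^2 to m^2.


Formula: BA = pi * (DBH/2)^2 / 10000  (cm^2 to m^2)
Radius = DBH/2 = 57.3/2 = 28.65 cm
BA = pi * 28.65^2 / 10000
   = 2578.6899 cm^2 / 10000
   = 0.2579 m^2

0.2579


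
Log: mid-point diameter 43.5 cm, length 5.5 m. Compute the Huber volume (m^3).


Huber: V = Am * L,  Am = pi*(Dm/200)^2
Am = pi*(43.5/200)^2 = 0.148617 m^2
V = 0.148617*5.5 = 0.8174 m^3

0.8174


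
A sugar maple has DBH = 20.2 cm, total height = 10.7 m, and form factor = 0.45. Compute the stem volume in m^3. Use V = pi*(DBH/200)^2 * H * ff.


Formula: V = pi * (DBH/200)^2 * H * ff
Radius = DBH/200 = 20.2/200 = 0.101 m
Radius^2 = 0.101^2 = 0.010201 m^2
V = pi * 0.010201 * 10.7 * 0.45
V = 0.154 m^3

0.154


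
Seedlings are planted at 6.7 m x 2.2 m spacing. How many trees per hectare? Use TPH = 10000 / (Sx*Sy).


Formula: TPH = 10000 m^2/ha / (spacing_x * spacing_y)
Area per tree = 6.7 m * 2.2 m = 14.74 m^2
TPH = 10000 / 14.74 = 678 trees/ha

678


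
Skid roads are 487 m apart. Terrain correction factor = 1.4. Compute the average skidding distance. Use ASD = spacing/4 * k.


Formula: ASD = (spacing / 4) * correction
Uncorrected distance = spacing / 4 = 487 / 4 = 121.75 m
ASD = 121.75 * 1.4 = 170 m

170


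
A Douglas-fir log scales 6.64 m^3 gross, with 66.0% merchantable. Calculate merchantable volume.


Formula: MV = V_total * (merchantable_pct / 100)
Merchantable fraction = 66.0% / 100 = 0.66
MV = 6.64 m^3 * 0.66 = 4.382 m^3

4.382


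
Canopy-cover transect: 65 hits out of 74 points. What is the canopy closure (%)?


Formula: Canopy closure = covered points / total points * 100
Closure = 65 / 74 * 100
Closure = 0.8784 * 100 = 87.8%

87.8


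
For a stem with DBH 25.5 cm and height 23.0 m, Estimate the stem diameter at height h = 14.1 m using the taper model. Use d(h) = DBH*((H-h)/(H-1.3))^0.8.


Taper: d(h) = DBH * ((H - h) / (H - 1.3))^0.8
Numerator = H - h = 23.0 - 14.1 = 8.9 m
Denominator = H - 1.3 = 23.0 - 1.3 = 21.7 m
Ratio = 8.9 / 21.7 = 0.41014
d = 25.5 * 0.41014^0.8 = 12.5 cm

12.5


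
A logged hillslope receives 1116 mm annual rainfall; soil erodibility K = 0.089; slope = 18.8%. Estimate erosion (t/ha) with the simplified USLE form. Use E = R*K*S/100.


Formula: E = R * K * S / 100  (simplified USLE)
R * K = 1116 * 0.089 = 99.324
E = 99.324 * 18.8 / 100 = 18.67 t/ha

18.67


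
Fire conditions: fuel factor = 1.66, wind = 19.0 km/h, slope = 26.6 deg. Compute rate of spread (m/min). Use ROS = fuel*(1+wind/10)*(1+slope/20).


Formula: ROS = fuel * (1 + wind/10) * (1 + slope/20)
Wind factor = 1 + 19.0/10 = 2.9
Slope factor = 1 + 26.6/20 = 2.33
ROS = 1.66 * 2.9 * 2.33 = 11.22 m/min

11.22


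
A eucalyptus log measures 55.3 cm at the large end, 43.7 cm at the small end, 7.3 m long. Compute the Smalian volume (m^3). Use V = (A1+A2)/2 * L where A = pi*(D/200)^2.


Smalian: V = (A1 + A2)/2 * L,  A = pi*(D/200)^2
A1 = pi*(55.3/200)^2 = 0.240182 m^2
A2 = pi*(43.7/200)^2 = 0.149987 m^2
V = (0.240182+0.149987)/2*7.3 = 1.4241 m^3

1.4241


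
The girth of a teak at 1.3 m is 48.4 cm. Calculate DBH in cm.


Formula: DBH = C / pi
DBH = 48.4 / pi
pi = 3.14159...
DBH = 15.4 cm

15.4


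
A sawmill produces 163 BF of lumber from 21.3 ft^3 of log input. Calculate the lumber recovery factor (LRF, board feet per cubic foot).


Formula: LRF = Lumber Output (BF) / Log Input (ft^3)
LRF = 163 BF / 21.3 ft^3
LRF = 7.65 BF/ft^3

7.65


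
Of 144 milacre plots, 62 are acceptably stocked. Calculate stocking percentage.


Formula: Stocking % = stocked plots / total plots * 100
Stocking = 62 / 144 * 100
Stocking = 0.4306 * 100 = 43.1%

43.1


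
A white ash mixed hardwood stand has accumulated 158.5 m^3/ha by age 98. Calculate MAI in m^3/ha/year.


Formula: MAI = Total Volume / Stand Age
MAI = 158.5 m^3/ha / 98 years
MAI = 1.62 m^3/ha/year

1.62


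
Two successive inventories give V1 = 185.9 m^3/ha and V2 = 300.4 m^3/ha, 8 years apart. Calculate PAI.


Formula: PAI = (V_T2 - V_T1) / (T2 - T1)
Volume increment = 300.4 - 185.9 = 114.5 m^3/ha
PAI = 114.5 / 8 = 14.31 m^3/ha/year

14.31


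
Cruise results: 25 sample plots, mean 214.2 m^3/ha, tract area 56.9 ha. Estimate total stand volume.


Formula: Total Volume = Mean Volume per ha * Total Area
Total Volume = 214.2 m^3/ha * 56.9 ha
Total Volume = 12188 m^3

12188


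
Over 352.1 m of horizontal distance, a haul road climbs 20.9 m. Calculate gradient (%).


Formula: Gradient = rise / run * 100
Gradient = 20.9 / 352.1 * 100 = 5.9%

5.9


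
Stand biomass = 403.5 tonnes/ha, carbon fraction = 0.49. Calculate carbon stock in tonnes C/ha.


Formula: Carbon Stock = Biomass * Carbon Fraction
C = 403.5 t/ha * 0.49
C = 197.7 t C/ha

197.7


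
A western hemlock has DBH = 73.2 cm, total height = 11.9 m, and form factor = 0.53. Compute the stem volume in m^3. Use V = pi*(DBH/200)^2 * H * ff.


Formula: V = pi * (DBH/200)^2 * H * ff
Radius = DBH/200 = 73.2/200 = 0.366 m
Radius^2 = 0.366^2 = 0.133956 m^2
V = pi * 0.133956 * 11.9 * 0.53
V = 2.654 m^3

2.654


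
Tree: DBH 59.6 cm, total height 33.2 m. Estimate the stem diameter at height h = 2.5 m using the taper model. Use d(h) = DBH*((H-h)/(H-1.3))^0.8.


Taper: d(h) = DBH * ((H - h) / (H - 1.3))^0.8
Numerator = H - h = 33.2 - 2.5 = 30.7 m
Denominator = H - 1.3 = 33.2 - 1.3 = 31.9 m
Ratio = 30.7 / 31.9 = 0.96238
d = 59.6 * 0.96238^0.8 = 57.8 cm

57.8


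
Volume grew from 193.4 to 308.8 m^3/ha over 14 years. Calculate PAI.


Formula: PAI = (V_T2 - V_T1) / (T2 - T1)
Volume increment = 308.8 - 193.4 = 115.4 m^3/ha
PAI = 115.4 / 14 = 8.24 m^3/ha/year

8.24


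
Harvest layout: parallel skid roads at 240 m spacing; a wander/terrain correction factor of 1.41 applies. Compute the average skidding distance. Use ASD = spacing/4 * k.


Formula: ASD = (spacing / 4) * correction
Uncorrected distance = spacing / 4 = 240 / 4 = 60 m
ASD = 60 * 1.41 = 85 m

85


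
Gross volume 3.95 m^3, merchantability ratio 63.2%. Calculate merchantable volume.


Formula: MV = V_total * (merchantable_pct / 100)
Merchantable fraction = 63.2% / 100 = 0.632
MV = 3.95 m^3 * 0.632 = 2.496 m^3

2.496


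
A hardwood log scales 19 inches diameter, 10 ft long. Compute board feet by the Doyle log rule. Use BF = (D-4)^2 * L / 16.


Doyle: BF = (D - 4)^2 * L / 16
Adjusted diameter = 19 - 4 = 15 in
(D-4)^2 = 15^2 = 225
BF = 225 * 10 / 16 = 141 BF

141


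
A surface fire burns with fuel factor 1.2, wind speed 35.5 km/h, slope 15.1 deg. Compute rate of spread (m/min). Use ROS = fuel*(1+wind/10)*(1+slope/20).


Formula: ROS = fuel * (1 + wind/10) * (1 + slope/20)
Wind factor = 1 + 35.5/10 = 4.55
Slope factor = 1 + 15.1/20 = 1.755
ROS = 1.2 * 4.55 * 1.755 = 9.58 m/min

9.58


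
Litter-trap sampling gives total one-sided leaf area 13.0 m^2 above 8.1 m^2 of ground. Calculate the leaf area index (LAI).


Formula: LAI = total leaf area / ground area  (dimensionless)
LAI = 13.0 m^2 / 8.1 m^2
LAI = 1.6

1.6


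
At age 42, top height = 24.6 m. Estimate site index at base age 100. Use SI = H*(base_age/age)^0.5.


Formula: SI = H_dom * (base_age / age)^0.5
Age ratio = 100 / 42 = 2.38095
sqrt(age_ratio) = 1.54303
SI = 24.6 * 1.54303 = 38.0 m

38.0


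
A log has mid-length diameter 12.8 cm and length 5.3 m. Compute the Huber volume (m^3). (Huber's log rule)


Huber: V = Am * L,  Am = pi*(Dm/200)^2
Am = pi*(12.8/200)^2 = 0.012868 m^2
V = 0.012868*5.3 = 0.0682 m^3

0.0682


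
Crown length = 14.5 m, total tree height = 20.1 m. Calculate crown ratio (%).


Formula: Crown Ratio = (Crown Length / Total Height) * 100
CR = (14.5 m / 20.1 m) * 100
CR = 0.7214 * 100 = 72.1%

72.1


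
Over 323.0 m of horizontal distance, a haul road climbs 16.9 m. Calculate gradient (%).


Formula: Gradient = rise / run * 100
Gradient = 16.9 / 323.0 * 100 = 5.2%

5.2


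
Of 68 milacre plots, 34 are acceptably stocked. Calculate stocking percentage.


Formula: Stocking % = stocked plots / total plots * 100
Stocking = 34 / 68 * 100
Stocking = 0.5 * 100 = 50.0%

50.0


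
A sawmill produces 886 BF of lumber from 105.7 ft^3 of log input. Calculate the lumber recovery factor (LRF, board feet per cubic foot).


Formula: LRF = Lumber Output (BF) / Log Input (ft^3)
LRF = 886 BF / 105.7 ft^3
LRF = 8.38 BF/ft^3

8.38


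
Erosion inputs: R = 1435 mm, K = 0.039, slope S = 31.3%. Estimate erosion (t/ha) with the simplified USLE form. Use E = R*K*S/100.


Formula: E = R * K * S / 100  (simplified USLE)
R * K = 1435 * 0.039 = 55.965
E = 55.965 * 31.3 / 100 = 17.52 t/ha

17.52


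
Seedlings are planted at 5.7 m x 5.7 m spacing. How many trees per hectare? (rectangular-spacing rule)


Formula: TPH = 10000 m^2/ha / (spacing_x * spacing_y)
Area per tree = 5.7 m * 5.7 m = 32.49 m^2
TPH = 10000 / 32.49 = 308 trees/ha

308


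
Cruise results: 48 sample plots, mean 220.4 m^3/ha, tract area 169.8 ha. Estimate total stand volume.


Formula: Total Volume = Mean Volume per ha * Total Area
Total Volume = 220.4 m^3/ha * 169.8 ha
Total Volume = 37424 m^3

37424


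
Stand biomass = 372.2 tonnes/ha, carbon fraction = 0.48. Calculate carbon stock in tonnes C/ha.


Formula: Carbon Stock = Biomass * Carbon Fraction
C = 372.2 t/ha * 0.48
C = 178.7 t C/ha

178.7


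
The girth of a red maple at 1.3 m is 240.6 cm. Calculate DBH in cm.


Formula: DBH = C / pi
DBH = 240.6 / pi
pi = 3.14159...
DBH = 76.6 cm

76.6


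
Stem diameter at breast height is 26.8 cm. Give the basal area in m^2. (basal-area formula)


Formula: BA = pi * (DBH/2)^2 / 10000  (cm^2 to m^2)
Radius = DBH/2 = 26.8/2 = 13.4 cm
BA = pi * 13.4^2 / 10000
   = 564.1044 cm^2 / 10000
   = 0.0564 m^2

0.0564


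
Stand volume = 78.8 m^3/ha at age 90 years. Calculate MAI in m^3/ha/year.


Formula: MAI = Total Volume / Stand Age
MAI = 78.8 m^3/ha / 90 years
MAI = 0.88 m^3/ha/year

0.88


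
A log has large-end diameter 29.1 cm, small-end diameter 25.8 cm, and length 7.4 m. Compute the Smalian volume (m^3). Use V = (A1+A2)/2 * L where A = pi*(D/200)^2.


Smalian: V = (A1 + A2)/2 * L,  A = pi*(D/200)^2
A1 = pi*(29.1/200)^2 = 0.066508 m^2
A2 = pi*(25.8/200)^2 = 0.052279 m^2
V = (0.066508+0.052279)/2*7.4 = 0.4395 m^3

0.4395


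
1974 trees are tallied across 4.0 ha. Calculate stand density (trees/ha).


Formula: Stand Density = N_trees / Area_ha
Density = 1974 trees / 4.0 ha
Density = 494 trees/ha

494


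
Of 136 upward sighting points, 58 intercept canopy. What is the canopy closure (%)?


Formula: Canopy closure = covered points / total points * 100
Closure = 58 / 136 * 100
Closure = 0.4265 * 100 = 42.6%

42.6


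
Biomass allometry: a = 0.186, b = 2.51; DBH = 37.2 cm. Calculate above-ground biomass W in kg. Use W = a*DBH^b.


Formula: W = a * DBH^b  (allometric power law)
DBH^b = 37.2^2.51 = 8751.1027
W = 0.186 * 8751.1027 = 1627.7 kg

1627.7


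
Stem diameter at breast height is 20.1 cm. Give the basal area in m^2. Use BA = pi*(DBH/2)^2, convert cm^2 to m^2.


Formula: BA = pi * (DBH/2)^2 / 10000  (cm^2 to m^2)
Radius = DBH/2 = 20.1/2 = 10.05 cm
BA = pi * 10.05^2 / 10000
   = 317.3087 cm^2 / 10000
   = 0.0317 m^2

0.0317


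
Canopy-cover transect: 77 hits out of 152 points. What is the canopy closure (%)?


Formula: Canopy closure = covered points / total points * 100
Closure = 77 / 152 * 100
Closure = 0.5066 * 100 = 50.7%

50.7


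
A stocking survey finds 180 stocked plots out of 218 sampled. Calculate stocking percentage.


Formula: Stocking % = stocked plots / total plots * 100
Stocking = 180 / 218 * 100
Stocking = 0.8257 * 100 = 82.6%

82.6


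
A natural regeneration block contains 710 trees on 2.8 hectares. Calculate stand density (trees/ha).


Formula: Stand Density = N_trees / Area_ha
Density = 710 trees / 2.8 ha
Density = 254 trees/ha

254


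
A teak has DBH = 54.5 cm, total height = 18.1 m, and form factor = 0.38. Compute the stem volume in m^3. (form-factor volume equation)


Formula: V = pi * (DBH/200)^2 * H * ff
Radius = DBH/200 = 54.5/200 = 0.2725 m
Radius^2 = 0.2725^2 = 0.07425625 m^2
V = pi * 0.07425625 * 18.1 * 0.38
V = 1.605 m^3

1.605


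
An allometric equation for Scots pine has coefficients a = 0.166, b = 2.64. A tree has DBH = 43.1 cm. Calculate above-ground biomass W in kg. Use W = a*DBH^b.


Formula: W = a * DBH^b  (allometric power law)
DBH^b = 43.1^2.64 = 20654.7524
W = 0.166 * 20654.7524 = 3428.7 kg

3428.7


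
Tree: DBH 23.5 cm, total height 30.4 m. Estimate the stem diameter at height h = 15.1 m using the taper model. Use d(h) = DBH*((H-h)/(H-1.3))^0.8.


Taper: d(h) = DBH * ((H - h) / (H - 1.3))^0.8
Numerator = H - h = 30.4 - 15.1 = 15.3 m
Denominator = H - 1.3 = 30.4 - 1.3 = 29.1 m
Ratio = 15.3 / 29.1 = 0.52577
d = 23.5 * 0.52577^0.8 = 14.1 cm

14.1


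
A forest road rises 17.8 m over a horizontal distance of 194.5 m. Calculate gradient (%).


Formula: Gradient = rise / run * 100
Gradient = 17.8 / 194.5 * 100 = 9.2%

9.2


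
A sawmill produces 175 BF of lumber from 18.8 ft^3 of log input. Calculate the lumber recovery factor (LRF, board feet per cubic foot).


Formula: LRF = Lumber Output (BF) / Log Input (ft^3)
LRF = 175 BF / 18.8 ft^3
LRF = 9.31 BF/ft^3

9.31


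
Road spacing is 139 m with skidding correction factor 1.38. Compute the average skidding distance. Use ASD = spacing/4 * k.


Formula: ASD = (spacing / 4) * correction
Uncorrected distance = spacing / 4 = 139 / 4 = 34.75 m
ASD = 34.75 * 1.38 = 48 m

48


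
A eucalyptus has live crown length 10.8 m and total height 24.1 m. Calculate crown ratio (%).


Formula: Crown Ratio = (Crown Length / Total Height) * 100
CR = (10.8 m / 24.1 m) * 100
CR = 0.4481 * 100 = 44.8%

44.8


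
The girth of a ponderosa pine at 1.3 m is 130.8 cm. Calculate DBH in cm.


Formula: DBH = C / pi
DBH = 130.8 / pi
pi = 3.14159...
DBH = 41.6 cm

41.6


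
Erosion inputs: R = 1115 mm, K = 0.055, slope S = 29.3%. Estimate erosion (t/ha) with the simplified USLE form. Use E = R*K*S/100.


Formula: E = R * K * S / 100  (simplified USLE)
R * K = 1115 * 0.055 = 61.325
E = 61.325 * 29.3 / 100 = 17.97 t/ha

17.97


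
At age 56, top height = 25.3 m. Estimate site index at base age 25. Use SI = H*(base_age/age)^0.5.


Formula: SI = H_dom * (base_age / age)^0.5
Age ratio = 25 / 56 = 0.44643
sqrt(age_ratio) = 0.66815
SI = 25.3 * 0.66815 = 16.9 m

16.9


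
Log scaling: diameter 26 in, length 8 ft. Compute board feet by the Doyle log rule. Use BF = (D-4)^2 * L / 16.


Doyle: BF = (D - 4)^2 * L / 16
Adjusted diameter = 26 - 4 = 22 in
(D-4)^2 = 22^2 = 484
BF = 484 * 8 / 16 = 242 BF

242


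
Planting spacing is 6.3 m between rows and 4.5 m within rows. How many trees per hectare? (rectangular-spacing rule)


Formula: TPH = 10000 m^2/ha / (spacing_x * spacing_y)
Area per tree = 6.3 m * 4.5 m = 28.35 m^2
TPH = 10000 / 28.35 = 353 trees/ha

353


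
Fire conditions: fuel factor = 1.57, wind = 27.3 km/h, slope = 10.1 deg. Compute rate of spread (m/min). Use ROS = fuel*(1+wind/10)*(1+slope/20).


Formula: ROS = fuel * (1 + wind/10) * (1 + slope/20)
Wind factor = 1 + 27.3/10 = 3.73
Slope factor = 1 + 10.1/20 = 1.505
ROS = 1.57 * 3.73 * 1.505 = 8.81 m/min

8.81


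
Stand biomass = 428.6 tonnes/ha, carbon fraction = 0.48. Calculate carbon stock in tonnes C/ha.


Formula: Carbon Stock = Biomass * Carbon Fraction
C = 428.6 t/ha * 0.48
C = 205.7 t C/ha

205.7


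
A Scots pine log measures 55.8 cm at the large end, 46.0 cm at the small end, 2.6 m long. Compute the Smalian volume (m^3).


Smalian: V = (A1 + A2)/2 * L,  A = pi*(D/200)^2
A1 = pi*(55.8/200)^2 = 0.244545 m^2
A2 = pi*(46.0/200)^2 = 0.16619 m^2
V = (0.244545+0.16619)/2*2.6 = 0.534 m^3

0.534


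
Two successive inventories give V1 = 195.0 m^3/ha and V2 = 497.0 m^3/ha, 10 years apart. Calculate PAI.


Formula: PAI = (V_T2 - V_T1) / (T2 - T1)
Volume increment = 497.0 - 195.0 = 302.0 m^3/ha
PAI = 302.0 / 10 = 30.2 m^3/ha/year

30.2


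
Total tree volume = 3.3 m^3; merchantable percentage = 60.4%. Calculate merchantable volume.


Formula: MV = V_total * (merchantable_pct / 100)
Merchantable fraction = 60.4% / 100 = 0.604
MV = 3.3 m^3 * 0.604 = 1.993 m^3

1.993


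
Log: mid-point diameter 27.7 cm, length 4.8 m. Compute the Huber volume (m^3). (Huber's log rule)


Huber: V = Am * L,  Am = pi*(Dm/200)^2
Am = pi*(27.7/200)^2 = 0.060263 m^2
V = 0.060263*4.8 = 0.2893 m^3

0.2893


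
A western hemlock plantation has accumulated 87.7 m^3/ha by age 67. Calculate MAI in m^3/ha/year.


Formula: MAI = Total Volume / Stand Age
MAI = 87.7 m^3/ha / 67 years
MAI = 1.31 m^3/ha/year

1.31


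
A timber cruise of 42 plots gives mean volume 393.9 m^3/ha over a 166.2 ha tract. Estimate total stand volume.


Formula: Total Volume = Mean Volume per ha * Total Area
Total Volume = 393.9 m^3/ha * 166.2 ha
Total Volume = 65466 m^3

65466


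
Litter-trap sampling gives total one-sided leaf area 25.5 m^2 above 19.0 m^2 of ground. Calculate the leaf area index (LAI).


Formula: LAI = total leaf area / ground area  (dimensionless)
LAI = 25.5 m^2 / 19.0 m^2
LAI = 1.34

1.34


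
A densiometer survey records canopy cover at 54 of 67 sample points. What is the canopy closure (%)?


Formula: Canopy closure = covered points / total points * 100
Closure = 54 / 67 * 100
Closure = 0.806 * 100 = 80.6%

80.6


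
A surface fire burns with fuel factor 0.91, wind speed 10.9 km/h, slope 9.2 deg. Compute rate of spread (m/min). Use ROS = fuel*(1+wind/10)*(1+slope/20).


Formula: ROS = fuel * (1 + wind/10) * (1 + slope/20)
Wind factor = 1 + 10.9/10 = 2.09
Slope factor = 1 + 9.2/20 = 1.46
ROS = 0.91 * 2.09 * 1.46 = 2.78 m/min

2.78


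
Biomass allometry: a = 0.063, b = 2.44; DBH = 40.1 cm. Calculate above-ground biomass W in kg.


Formula: W = a * DBH^b  (allometric power law)
DBH^b = 40.1^2.44 = 8159.6639
W = 0.063 * 8159.6639 = 514.1 kg

514.1


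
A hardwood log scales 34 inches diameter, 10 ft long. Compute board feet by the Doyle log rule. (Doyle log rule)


Doyle: BF = (D - 4)^2 * L / 16
Adjusted diameter = 34 - 4 = 30 in
(D-4)^2 = 30^2 = 900
BF = 900 * 10 / 16 = 563 BF

563


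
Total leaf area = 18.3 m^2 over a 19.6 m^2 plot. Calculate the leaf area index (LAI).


Formula: LAI = total leaf area / ground area  (dimensionless)
LAI = 18.3 m^2 / 19.6 m^2
LAI = 0.93

0.93


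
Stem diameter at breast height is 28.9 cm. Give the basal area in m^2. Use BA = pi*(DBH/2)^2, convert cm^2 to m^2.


Formula: BA = pi * (DBH/2)^2 / 10000  (cm^2 to m^2)
Radius = DBH/2 = 28.9/2 = 14.45 cm
BA = pi * 14.45^2 / 10000
   = 655.9724 cm^2 / 10000
   = 0.0656 m^2

0.0656


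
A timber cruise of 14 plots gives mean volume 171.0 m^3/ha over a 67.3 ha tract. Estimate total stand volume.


Formula: Total Volume = Mean Volume per ha * Total Area
Total Volume = 171.0 m^3/ha * 67.3 ha
Total Volume = 11508 m^3

11508


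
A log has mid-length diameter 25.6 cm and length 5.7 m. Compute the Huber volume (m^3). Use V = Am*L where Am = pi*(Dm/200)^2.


Huber: V = Am * L,  Am = pi*(Dm/200)^2
Am = pi*(25.6/200)^2 = 0.051472 m^2
V = 0.051472*5.7 = 0.2934 m^3

0.2934


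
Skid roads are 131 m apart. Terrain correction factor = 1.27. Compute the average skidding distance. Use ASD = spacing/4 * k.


Formula: ASD = (spacing / 4) * correction
Uncorrected distance = spacing / 4 = 131 / 4 = 32.75 m
ASD = 32.75 * 1.27 = 42 m

42


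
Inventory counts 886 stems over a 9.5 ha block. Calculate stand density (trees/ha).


Formula: Stand Density = N_trees / Area_ha
Density = 886 trees / 9.5 ha
Density = 93 trees/ha

93


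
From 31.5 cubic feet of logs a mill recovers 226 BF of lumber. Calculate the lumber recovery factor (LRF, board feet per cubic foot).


Formula: LRF = Lumber Output (BF) / Log Input (ft^3)
LRF = 226 BF / 31.5 ft^3
LRF = 7.17 BF/ft^3

7.17


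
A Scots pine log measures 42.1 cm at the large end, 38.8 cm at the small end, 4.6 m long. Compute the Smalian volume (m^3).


Smalian: V = (A1 + A2)/2 * L,  A = pi*(D/200)^2
A1 = pi*(42.1/200)^2 = 0.139205 m^2
A2 = pi*(38.8/200)^2 = 0.118237 m^2
V = (0.139205+0.118237)/2*4.6 = 0.5921 m^3

0.5921


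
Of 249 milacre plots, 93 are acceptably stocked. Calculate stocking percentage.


Formula: Stocking % = stocked plots / total plots * 100
Stocking = 93 / 249 * 100
Stocking = 0.3735 * 100 = 37.3%

37.3


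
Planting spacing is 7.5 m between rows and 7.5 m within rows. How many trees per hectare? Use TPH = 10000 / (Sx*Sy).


Formula: TPH = 10000 m^2/ha / (spacing_x * spacing_y)
Area per tree = 7.5 m * 7.5 m = 56.25 m^2
TPH = 10000 / 56.25 = 178 trees/ha

178


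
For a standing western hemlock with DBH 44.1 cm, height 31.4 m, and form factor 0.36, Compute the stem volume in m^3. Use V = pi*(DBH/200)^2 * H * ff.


Formula: V = pi * (DBH/200)^2 * H * ff
Radius = DBH/200 = 44.1/200 = 0.2205 m
Radius^2 = 0.2205^2 = 0.04862025 m^2
V = pi * 0.04862025 * 31.4 * 0.36
V = 1.727 m^3

1.727


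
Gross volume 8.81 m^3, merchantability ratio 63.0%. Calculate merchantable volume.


Formula: MV = V_total * (merchantable_pct / 100)
Merchantable fraction = 63.0% / 100 = 0.63
MV = 8.81 m^3 * 0.63 = 5.55 m^3

5.55


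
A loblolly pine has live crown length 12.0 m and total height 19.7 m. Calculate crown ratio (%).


Formula: Crown Ratio = (Crown Length / Total Height) * 100
CR = (12.0 m / 19.7 m) * 100
CR = 0.6091 * 100 = 60.9%

60.9


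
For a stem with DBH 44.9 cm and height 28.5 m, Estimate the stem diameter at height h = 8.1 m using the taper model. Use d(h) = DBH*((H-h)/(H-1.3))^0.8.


Taper: d(h) = DBH * ((H - h) / (H - 1.3))^0.8
Numerator = H - h = 28.5 - 8.1 = 20.4 m
Denominator = H - 1.3 = 28.5 - 1.3 = 27.2 m
Ratio = 20.4 / 27.2 = 0.75
d = 44.9 * 0.75^0.8 = 35.7 cm

35.7


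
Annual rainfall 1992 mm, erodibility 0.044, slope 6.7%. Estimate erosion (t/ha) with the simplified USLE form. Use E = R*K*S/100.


Formula: E = R * K * S / 100  (simplified USLE)
R * K = 1992 * 0.044 = 87.648
E = 87.648 * 6.7 / 100 = 5.87 t/ha

5.87


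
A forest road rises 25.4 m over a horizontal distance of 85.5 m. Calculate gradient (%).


Formula: Gradient = rise / run * 100
Gradient = 25.4 / 85.5 * 100 = 29.7%

29.7


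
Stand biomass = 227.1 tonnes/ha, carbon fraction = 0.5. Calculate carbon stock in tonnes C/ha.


Formula: Carbon Stock = Biomass * Carbon Fraction
C = 227.1 t/ha * 0.5
C = 113.6 t C/ha

113.6


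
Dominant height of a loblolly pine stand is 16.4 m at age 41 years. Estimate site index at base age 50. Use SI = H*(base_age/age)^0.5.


Formula: SI = H_dom * (base_age / age)^0.5
Age ratio = 50 / 41 = 1.21951
sqrt(age_ratio) = 1.10432
SI = 16.4 * 1.10432 = 18.1 m

18.1


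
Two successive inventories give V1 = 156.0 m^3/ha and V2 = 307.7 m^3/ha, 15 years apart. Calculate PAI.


Formula: PAI = (V_T2 - V_T1) / (T2 - T1)
Volume increment = 307.7 - 156.0 = 151.7 m^3/ha
PAI = 151.7 / 15 = 10.11 m^3/ha/year

10.11


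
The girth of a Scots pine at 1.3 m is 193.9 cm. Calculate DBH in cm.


Formula: DBH = C / pi
DBH = 193.9 / pi
pi = 3.14159...
DBH = 61.7 cm

61.7


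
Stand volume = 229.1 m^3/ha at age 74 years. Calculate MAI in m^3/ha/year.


Formula: MAI = Total Volume / Stand Age
MAI = 229.1 m^3/ha / 74 years
MAI = 3.1 m^3/ha/year

3.1


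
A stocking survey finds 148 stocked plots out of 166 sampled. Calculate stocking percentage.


Formula: Stocking % = stocked plots / total plots * 100
Stocking = 148 / 166 * 100
Stocking = 0.8916 * 100 = 89.2%

89.2


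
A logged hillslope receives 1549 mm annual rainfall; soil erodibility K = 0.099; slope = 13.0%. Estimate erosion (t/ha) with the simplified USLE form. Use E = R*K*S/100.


Formula: E = R * K * S / 100  (simplified USLE)
R * K = 1549 * 0.099 = 153.351
E = 153.351 * 13.0 / 100 = 19.94 t/ha

19.94


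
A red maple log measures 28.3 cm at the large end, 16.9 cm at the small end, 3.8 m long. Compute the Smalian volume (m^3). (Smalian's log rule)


Smalian: V = (A1 + A2)/2 * L,  A = pi*(D/200)^2
A1 = pi*(28.3/200)^2 = 0.062902 m^2
A2 = pi*(16.9/200)^2 = 0.022432 m^2
V = (0.062902+0.022432)/2*3.8 = 0.1621 m^3

0.1621


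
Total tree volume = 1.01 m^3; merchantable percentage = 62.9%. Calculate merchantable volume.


Formula: MV = V_total * (merchantable_pct / 100)
Merchantable fraction = 62.9% / 100 = 0.629
MV = 1.01 m^3 * 0.629 = 0.635 m^3

0.635


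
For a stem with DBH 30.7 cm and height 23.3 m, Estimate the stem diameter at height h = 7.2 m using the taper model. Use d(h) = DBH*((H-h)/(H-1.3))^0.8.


Taper: d(h) = DBH * ((H - h) / (H - 1.3))^0.8
Numerator = H - h = 23.3 - 7.2 = 16.1 m
Denominator = H - 1.3 = 23.3 - 1.3 = 22.0 m
Ratio = 16.1 / 22.0 = 0.73182
d = 30.7 * 0.73182^0.8 = 23.9 cm

23.9


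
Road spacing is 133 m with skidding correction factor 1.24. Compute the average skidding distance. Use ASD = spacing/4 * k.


Formula: ASD = (spacing / 4) * correction
Uncorrected distance = spacing / 4 = 133 / 4 = 33.25 m
ASD = 33.25 * 1.24 = 41 m

41


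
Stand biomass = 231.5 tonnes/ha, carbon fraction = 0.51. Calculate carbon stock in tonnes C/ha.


Formula: Carbon Stock = Biomass * Carbon Fraction
C = 231.5 t/ha * 0.51
C = 118.1 t C/ha

118.1


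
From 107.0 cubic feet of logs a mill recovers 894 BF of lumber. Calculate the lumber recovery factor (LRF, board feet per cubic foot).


Formula: LRF = Lumber Output (BF) / Log Input (ft^3)
LRF = 894 BF / 107.0 ft^3
LRF = 8.36 BF/ft^3

8.36


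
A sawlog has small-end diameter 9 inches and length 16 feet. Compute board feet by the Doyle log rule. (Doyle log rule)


Doyle: BF = (D - 4)^2 * L / 16
Adjusted diameter = 9 - 4 = 5 in
(D-4)^2 = 5^2 = 25
BF = 25 * 16 / 16 = 25 BF

25


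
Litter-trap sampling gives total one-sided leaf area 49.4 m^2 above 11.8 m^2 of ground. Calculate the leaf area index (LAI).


Formula: LAI = total leaf area / ground area  (dimensionless)
LAI = 49.4 m^2 / 11.8 m^2
LAI = 4.19

4.19


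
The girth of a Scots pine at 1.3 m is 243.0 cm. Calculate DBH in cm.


Formula: DBH = C / pi
DBH = 243.0 / pi
pi = 3.14159...
DBH = 77.3 cm

77.3


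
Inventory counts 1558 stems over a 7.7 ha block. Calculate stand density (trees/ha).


Formula: Stand Density = N_trees / Area_ha
Density = 1558 trees / 7.7 ha
Density = 202 trees/ha

202


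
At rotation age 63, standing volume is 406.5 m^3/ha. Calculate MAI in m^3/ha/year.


Formula: MAI = Total Volume / Stand Age
MAI = 406.5 m^3/ha / 63 years
MAI = 6.45 m^3/ha/year

6.45


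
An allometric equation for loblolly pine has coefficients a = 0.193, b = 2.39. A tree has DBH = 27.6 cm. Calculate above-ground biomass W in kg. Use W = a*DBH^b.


Formula: W = a * DBH^b  (allometric power law)
DBH^b = 27.6^2.39 = 2778.2588
W = 0.193 * 2778.2588 = 536.2 kg

536.2


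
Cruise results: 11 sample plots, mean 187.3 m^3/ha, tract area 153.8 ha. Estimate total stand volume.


Formula: Total Volume = Mean Volume per ha * Total Area
Total Volume = 187.3 m^3/ha * 153.8 ha
Total Volume = 28807 m^3

28807


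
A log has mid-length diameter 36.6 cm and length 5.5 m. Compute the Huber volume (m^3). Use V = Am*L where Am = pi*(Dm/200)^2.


Huber: V = Am * L,  Am = pi*(Dm/200)^2
Am = pi*(36.6/200)^2 = 0.105209 m^2
V = 0.105209*5.5 = 0.5786 m^3

0.5786


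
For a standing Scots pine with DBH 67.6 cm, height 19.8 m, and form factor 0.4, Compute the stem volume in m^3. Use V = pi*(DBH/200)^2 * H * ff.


Formula: V = pi * (DBH/200)^2 * H * ff
Radius = DBH/200 = 67.6/200 = 0.338 m
Radius^2 = 0.338^2 = 0.114244 m^2
V = pi * 0.114244 * 19.8 * 0.4
V = 2.843 m^3

2.843


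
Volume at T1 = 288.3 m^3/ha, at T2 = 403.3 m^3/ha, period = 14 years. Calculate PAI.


Formula: PAI = (V_T2 - V_T1) / (T2 - T1)
Volume increment = 403.3 - 288.3 = 115.0 m^3/ha
PAI = 115.0 / 14 = 8.21 m^3/ha/year

8.21


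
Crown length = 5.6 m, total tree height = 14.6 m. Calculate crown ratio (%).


Formula: Crown Ratio = (Crown Length / Total Height) * 100
CR = (5.6 m / 14.6 m) * 100
CR = 0.3836 * 100 = 38.4%

38.4


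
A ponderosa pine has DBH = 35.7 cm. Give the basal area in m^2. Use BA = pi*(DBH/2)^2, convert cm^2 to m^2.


Formula: BA = pi * (DBH/2)^2 / 10000  (cm^2 to m^2)
Radius = DBH/2 = 35.7/2 = 17.85 cm
BA = pi * 17.85^2 / 10000
   = 1000.9821 cm^2 / 10000
   = 0.1001 m^2

0.1001
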